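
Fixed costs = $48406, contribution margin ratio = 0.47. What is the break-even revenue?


Formula: BER = Fixed Costs / Contribution Margin Ratio
BER = $48406 / 0.47
BER = $102991.49 (to the nearest cent)

$102991.49


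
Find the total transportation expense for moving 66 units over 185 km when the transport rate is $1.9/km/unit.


TC = dist * cost * units = 185 * 1.9 * 66 = $23199.00

$23199.00


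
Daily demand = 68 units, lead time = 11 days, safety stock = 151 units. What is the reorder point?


Formula: ROP = (Daily Demand * Lead Time) + Safety Stock
Demand during lead time = 68 * 11 = 748 units
ROP = 748 + 151 = 899 units

899 units


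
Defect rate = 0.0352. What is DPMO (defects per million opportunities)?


DPMO = defect_rate * 1000000 = 0.0352 * 1000000

35200


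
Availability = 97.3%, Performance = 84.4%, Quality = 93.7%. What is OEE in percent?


Formula: OEE = Availability * Performance * Quality / 10000
A * P = 97.3% * 84.4% / 100 = 82.12%
OEE = 82.12% * 93.7% / 100 = 76.9%

76.9%


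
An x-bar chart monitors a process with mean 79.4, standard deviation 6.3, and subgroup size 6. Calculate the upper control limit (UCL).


UCL = 79.4 + 3 * 6.3 / sqrt(6)

87.12


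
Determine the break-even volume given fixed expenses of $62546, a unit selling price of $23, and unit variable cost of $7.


Formula: BEQ = Fixed Costs / (Price - Variable Cost)
Contribution margin = $23 - $7 = $16/unit
BEQ = ceil($62546 / $16/unit) = ceil(3909.12) = 3910 units

3910 units


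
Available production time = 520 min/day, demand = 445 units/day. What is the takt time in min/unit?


Formula: Takt Time = Available Production Time / Customer Demand
Takt = 520 min/day / 445 units/day
Takt = 1.17 min/unit

1.17 min/unit


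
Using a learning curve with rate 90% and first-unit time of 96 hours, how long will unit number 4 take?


Formula: T_n = T_1 * (learning_rate)^(log2(n)) where learning_rate = rate/100
Doublings = log2(4) = 2
T_n = 96 * 0.9^2
T_n = 96 * 0.81 = 77.8 hours

77.8 hours


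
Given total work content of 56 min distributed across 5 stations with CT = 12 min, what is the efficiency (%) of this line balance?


Formula: Efficiency = Sum of Task Times / (N_stations * CT) * 100
Total station capacity = 5 stations * 12 min = 60 min
Efficiency = 56 / 60 * 100 = 93.3%

93.3%


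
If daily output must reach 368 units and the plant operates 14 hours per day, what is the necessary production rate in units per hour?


Formula: Production Rate = Daily Demand / Available Hours
Rate = 368 units/day / 14 hours/day
Rate = 26.3 units/hour

26.3 units/hour


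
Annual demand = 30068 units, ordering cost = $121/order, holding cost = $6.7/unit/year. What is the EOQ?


Formula: EOQ = sqrt(2 * D * S / H)
Numerator: 2 * 30068 * 121 = 7276456
2DS/H = 7276456 / 6.7 = 1086038.2
EOQ = sqrt(1086038.2) = 1042.1 units

1042.1 units


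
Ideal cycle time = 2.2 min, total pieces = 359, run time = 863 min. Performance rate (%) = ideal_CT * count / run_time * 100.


Formula: Performance = (Ideal CT * Total Count) / Run Time * 100
Ideal output time = 2.2 * 359 = 789.8 min
Performance = 789.8 / 863 * 100 = 91.5%

91.5%


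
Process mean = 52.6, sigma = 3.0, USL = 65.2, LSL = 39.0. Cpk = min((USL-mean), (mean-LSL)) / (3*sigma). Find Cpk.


Cpu = (65.2 - 52.6) / (3 * 3.0) = 1.4
Cpl = (52.6 - 39.0) / (3 * 3.0) = 1.51
Cpk = min(1.4, 1.51) = 1.4

1.4


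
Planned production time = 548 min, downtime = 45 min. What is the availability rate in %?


Formula: Availability = (Planned Time - Downtime) / Planned Time * 100
Uptime = 548 - 45 = 503 min
Availability = 503 / 548 * 100 = 91.8%

91.8%


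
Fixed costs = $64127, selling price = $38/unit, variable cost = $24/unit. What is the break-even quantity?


Formula: BEQ = Fixed Costs / (Price - Variable Cost)
Contribution margin = $38 - $24 = $14/unit
BEQ = ceil($64127 / $14/unit) = ceil(4580.5) = 4581 units

4581 units


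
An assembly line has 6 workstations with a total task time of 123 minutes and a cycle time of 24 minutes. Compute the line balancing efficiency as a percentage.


Formula: Efficiency = Sum of Task Times / (N_stations * CT) * 100
Total station capacity = 6 stations * 24 min = 144 min
Efficiency = 123 / 144 * 100 = 85.4%

85.4%


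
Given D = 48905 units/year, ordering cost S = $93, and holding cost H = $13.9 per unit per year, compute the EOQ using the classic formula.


Formula: EOQ = sqrt(2 * D * S / H)
Numerator: 2 * 48905 * 93 = 9096330
2DS/H = 9096330 / 13.9 = 654412.2
EOQ = sqrt(654412.2) = 809.0 units

809.0 units


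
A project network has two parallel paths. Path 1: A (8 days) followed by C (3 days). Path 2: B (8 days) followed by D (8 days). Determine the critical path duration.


Path 1 = 8 + 3 = 11 days
Path 2 = 8 + 8 = 16 days
Duration = max(11, 16) = 16 days

16 days


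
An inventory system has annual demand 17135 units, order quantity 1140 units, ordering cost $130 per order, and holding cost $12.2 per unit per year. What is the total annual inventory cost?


TC = 17135/1140 * 130 + 1140/2 * 12.2

$8907.99


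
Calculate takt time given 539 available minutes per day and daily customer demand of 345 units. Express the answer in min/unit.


Formula: Takt Time = Available Production Time / Customer Demand
Takt = 539 min/day / 345 units/day
Takt = 1.56 min/unit

1.56 min/unit


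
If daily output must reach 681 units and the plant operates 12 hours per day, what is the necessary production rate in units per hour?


Formula: Production Rate = Daily Demand / Available Hours
Rate = 681 units/day / 12 hours/day
Rate = 56.8 units/hour

56.8 units/hour


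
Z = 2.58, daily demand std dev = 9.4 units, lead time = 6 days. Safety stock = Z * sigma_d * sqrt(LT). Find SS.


Formula: SS = z * sigma_d * sqrt(LT)
sqrt(LT) = sqrt(6) = 2.4495
SS = 2.58 * 9.4 * 2.4495
SS = 59.4 units

59.4 units


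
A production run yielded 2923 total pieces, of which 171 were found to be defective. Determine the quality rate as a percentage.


Formula: Quality Rate = Good Pieces / Total Pieces * 100
Good pieces = 2923 - 171 = 2752
QR = 2752 / 2923 * 100 = 94.1%

94.1%


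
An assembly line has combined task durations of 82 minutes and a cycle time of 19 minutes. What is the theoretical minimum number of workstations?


Formula: N_min = ceil(Sum of Task Times / Cycle Time)
N_min = ceil(82 min / 19 min) = ceil(4.3158)
N_min = 5 stations

5


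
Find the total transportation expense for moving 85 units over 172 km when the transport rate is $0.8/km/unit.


TC = dist * cost * units = 172 * 0.8 * 85 = $11696.00

$11696.00


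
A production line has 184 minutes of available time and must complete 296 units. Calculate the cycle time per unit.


Formula: CT = Available Time / Number of Units
CT = 184 min / 296 units
CT = 0.62 min/unit

0.62 min/unit


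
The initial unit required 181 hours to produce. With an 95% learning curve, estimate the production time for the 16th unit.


Formula: T_n = T_1 * (learning_rate)^(log2(n)) where learning_rate = rate/100
Doublings = log2(16) = 4
T_n = 181 * 0.95^4
T_n = 181 * 0.8145 = 147.4 hours

147.4 hours


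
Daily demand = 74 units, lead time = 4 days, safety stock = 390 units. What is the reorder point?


Formula: ROP = (Daily Demand * Lead Time) + Safety Stock
Demand during lead time = 74 * 4 = 296 units
ROP = 296 + 390 = 686 units

686 units


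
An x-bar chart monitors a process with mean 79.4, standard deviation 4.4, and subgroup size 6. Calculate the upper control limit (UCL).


UCL = 79.4 + 3 * 4.4 / sqrt(6)

84.79


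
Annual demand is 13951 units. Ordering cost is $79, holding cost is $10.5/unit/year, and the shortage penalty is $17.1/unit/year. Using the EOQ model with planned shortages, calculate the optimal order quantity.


Formula: EOQ* = sqrt(2DS/H) * sqrt((H+P)/P)
Base EOQ = sqrt(2*13951*79/10.5) = 458.18 units
Correction = sqrt((10.5+17.1)/17.1) = 1.27045
EOQ* = 458.18 * 1.27045 = 582.1 units

582.1 units


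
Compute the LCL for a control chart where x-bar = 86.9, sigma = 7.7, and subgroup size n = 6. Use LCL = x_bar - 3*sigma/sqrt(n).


LCL = 86.9 - 3 * 7.7 / sqrt(6)

77.47


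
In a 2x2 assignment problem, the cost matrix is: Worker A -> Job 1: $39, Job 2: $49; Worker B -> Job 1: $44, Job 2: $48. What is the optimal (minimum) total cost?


Option 1: A->1 + B->2 = $39 + $48 = $87
Option 2: A->2 + B->1 = $49 + $44 = $93
Min cost = min($87, $93) = $87

$87


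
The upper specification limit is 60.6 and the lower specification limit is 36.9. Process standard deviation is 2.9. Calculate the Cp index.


Cp = (60.6 - 36.9) / (6 * 2.9)

1.36


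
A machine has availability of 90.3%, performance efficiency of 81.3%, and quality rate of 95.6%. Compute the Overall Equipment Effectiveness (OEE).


Formula: OEE = Availability * Performance * Quality / 10000
A * P = 90.3% * 81.3% / 100 = 73.41%
OEE = 73.41% * 95.6% / 100 = 70.2%

70.2%


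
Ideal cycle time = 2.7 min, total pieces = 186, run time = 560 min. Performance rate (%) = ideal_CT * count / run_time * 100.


Formula: Performance = (Ideal CT * Total Count) / Run Time * 100
Ideal output time = 2.7 * 186 = 502.2 min
Performance = 502.2 / 560 * 100 = 89.7%

89.7%


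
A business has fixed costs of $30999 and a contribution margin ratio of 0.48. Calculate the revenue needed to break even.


Formula: BER = Fixed Costs / Contribution Margin Ratio
BER = $30999 / 0.48
BER = $64581.25 (to the nearest cent)

$64581.25


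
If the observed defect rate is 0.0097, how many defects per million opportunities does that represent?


DPMO = defect_rate * 1000000 = 0.0097 * 1000000

9700


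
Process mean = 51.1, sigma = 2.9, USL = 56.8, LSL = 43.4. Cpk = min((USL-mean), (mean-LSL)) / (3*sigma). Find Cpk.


Cpu = (56.8 - 51.1) / (3 * 2.9) = 0.66
Cpl = (51.1 - 43.4) / (3 * 2.9) = 0.89
Cpk = min(0.66, 0.89) = 0.66

0.66


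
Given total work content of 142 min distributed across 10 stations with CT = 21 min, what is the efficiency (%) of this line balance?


Formula: Efficiency = Sum of Task Times / (N_stations * CT) * 100
Total station capacity = 10 stations * 21 min = 210 min
Efficiency = 142 / 210 * 100 = 67.6%

67.6%


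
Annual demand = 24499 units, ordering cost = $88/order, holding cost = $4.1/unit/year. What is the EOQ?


Formula: EOQ = sqrt(2 * D * S / H)
Numerator: 2 * 24499 * 88 = 4311824
2DS/H = 4311824 / 4.1 = 1051664.4
EOQ = sqrt(1051664.4) = 1025.5 units

1025.5 units


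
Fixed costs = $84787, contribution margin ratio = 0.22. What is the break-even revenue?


Formula: BER = Fixed Costs / Contribution Margin Ratio
BER = $84787 / 0.22
BER = $385395.45 (to the nearest cent)

$385395.45


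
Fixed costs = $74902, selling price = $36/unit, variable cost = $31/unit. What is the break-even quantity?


Formula: BEQ = Fixed Costs / (Price - Variable Cost)
Contribution margin = $36 - $31 = $5/unit
BEQ = ceil($74902 / $5/unit) = ceil(14980.4) = 14981 units

14981 units


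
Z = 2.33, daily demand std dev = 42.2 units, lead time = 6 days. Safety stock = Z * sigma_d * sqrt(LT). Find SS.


Formula: SS = z * sigma_d * sqrt(LT)
sqrt(LT) = sqrt(6) = 2.4495
SS = 2.33 * 42.2 * 2.4495
SS = 240.8 units

240.8 units


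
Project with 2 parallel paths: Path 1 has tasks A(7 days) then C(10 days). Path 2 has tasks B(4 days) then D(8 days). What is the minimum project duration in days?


Path 1 = 7 + 10 = 17 days
Path 2 = 4 + 8 = 12 days
Duration = max(17, 12) = 17 days

17 days


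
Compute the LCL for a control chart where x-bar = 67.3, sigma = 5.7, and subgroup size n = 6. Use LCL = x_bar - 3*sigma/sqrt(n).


LCL = 67.3 - 3 * 5.7 / sqrt(6)

60.32


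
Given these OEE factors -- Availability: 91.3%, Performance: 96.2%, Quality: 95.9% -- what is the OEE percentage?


Formula: OEE = Availability * Performance * Quality / 10000
A * P = 91.3% * 96.2% / 100 = 87.83%
OEE = 87.83% * 95.9% / 100 = 84.2%

84.2%


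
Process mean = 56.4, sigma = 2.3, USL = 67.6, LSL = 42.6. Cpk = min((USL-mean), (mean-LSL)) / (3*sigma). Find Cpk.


Cpu = (67.6 - 56.4) / (3 * 2.3) = 1.62
Cpl = (56.4 - 42.6) / (3 * 2.3) = 2.0
Cpk = min(1.62, 2.0) = 1.62

1.62


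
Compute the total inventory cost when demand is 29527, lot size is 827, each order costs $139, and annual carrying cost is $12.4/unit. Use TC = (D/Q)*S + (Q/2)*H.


TC = 29527/827 * 139 + 827/2 * 12.4

$10090.22


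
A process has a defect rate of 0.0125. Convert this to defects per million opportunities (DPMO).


DPMO = defect_rate * 1000000 = 0.0125 * 1000000

12500


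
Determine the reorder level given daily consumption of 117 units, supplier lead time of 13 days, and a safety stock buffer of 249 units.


Formula: ROP = (Daily Demand * Lead Time) + Safety Stock
Demand during lead time = 117 * 13 = 1521 units
ROP = 1521 + 249 = 1770 units

1770 units


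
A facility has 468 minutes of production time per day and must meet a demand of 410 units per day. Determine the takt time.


Formula: Takt Time = Available Production Time / Customer Demand
Takt = 468 min/day / 410 units/day
Takt = 1.14 min/unit

1.14 min/unit


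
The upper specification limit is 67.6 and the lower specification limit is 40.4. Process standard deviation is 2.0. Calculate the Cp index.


Cp = (67.6 - 40.4) / (6 * 2.0)

2.27


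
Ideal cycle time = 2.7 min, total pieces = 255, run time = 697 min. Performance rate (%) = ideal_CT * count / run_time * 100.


Formula: Performance = (Ideal CT * Total Count) / Run Time * 100
Ideal output time = 2.7 * 255 = 688.5 min
Performance = 688.5 / 697 * 100 = 98.8%

98.8%


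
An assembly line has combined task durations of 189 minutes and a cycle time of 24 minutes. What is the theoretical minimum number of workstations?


Formula: N_min = ceil(Sum of Task Times / Cycle Time)
N_min = ceil(189 min / 24 min) = ceil(7.875)
N_min = 8 stations

8


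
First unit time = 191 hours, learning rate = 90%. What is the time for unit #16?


Formula: T_n = T_1 * (learning_rate)^(log2(n)) where learning_rate = rate/100
Doublings = log2(16) = 4
T_n = 191 * 0.9^4
T_n = 191 * 0.6561 = 125.3 hours

125.3 hours


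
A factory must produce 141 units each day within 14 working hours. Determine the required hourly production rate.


Formula: Production Rate = Daily Demand / Available Hours
Rate = 141 units/day / 14 hours/day
Rate = 10.1 units/hour

10.1 units/hour


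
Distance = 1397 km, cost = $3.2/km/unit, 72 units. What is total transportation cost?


TC = dist * cost * units = 1397 * 3.2 * 72 = $321868.80

$321868.80


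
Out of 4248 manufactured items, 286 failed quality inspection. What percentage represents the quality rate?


Formula: Quality Rate = Good Pieces / Total Pieces * 100
Good pieces = 4248 - 286 = 3962
QR = 3962 / 4248 * 100 = 93.3%

93.3%


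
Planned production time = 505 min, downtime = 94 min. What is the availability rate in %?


Formula: Availability = (Planned Time - Downtime) / Planned Time * 100
Uptime = 505 - 94 = 411 min
Availability = 411 / 505 * 100 = 81.4%

81.4%


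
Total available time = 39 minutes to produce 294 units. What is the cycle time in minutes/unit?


Formula: CT = Available Time / Number of Units
CT = 39 min / 294 units
CT = 0.13 min/unit

0.13 min/unit


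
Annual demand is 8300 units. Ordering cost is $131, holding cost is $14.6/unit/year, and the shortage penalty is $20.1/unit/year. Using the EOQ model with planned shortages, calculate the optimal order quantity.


Formula: EOQ* = sqrt(2DS/H) * sqrt((H+P)/P)
Base EOQ = sqrt(2*8300*131/14.6) = 385.93 units
Correction = sqrt((14.6+20.1)/20.1) = 1.31391
EOQ* = 385.93 * 1.31391 = 507.1 units

507.1 units


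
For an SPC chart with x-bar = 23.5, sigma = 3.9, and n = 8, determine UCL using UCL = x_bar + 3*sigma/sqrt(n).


UCL = 23.5 + 3 * 3.9 / sqrt(8)

27.64


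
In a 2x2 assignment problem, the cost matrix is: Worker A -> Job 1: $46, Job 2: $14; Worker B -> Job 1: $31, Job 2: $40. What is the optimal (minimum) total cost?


Option 1: A->1 + B->2 = $46 + $40 = $86
Option 2: A->2 + B->1 = $14 + $31 = $45
Min cost = min($86, $45) = $45

$45


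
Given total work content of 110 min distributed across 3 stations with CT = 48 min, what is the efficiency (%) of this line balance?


Formula: Efficiency = Sum of Task Times / (N_stations * CT) * 100
Total station capacity = 3 stations * 48 min = 144 min
Efficiency = 110 / 144 * 100 = 76.4%

76.4%


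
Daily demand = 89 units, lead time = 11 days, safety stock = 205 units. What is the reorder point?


Formula: ROP = (Daily Demand * Lead Time) + Safety Stock
Demand during lead time = 89 * 11 = 979 units
ROP = 979 + 205 = 1184 units

1184 units


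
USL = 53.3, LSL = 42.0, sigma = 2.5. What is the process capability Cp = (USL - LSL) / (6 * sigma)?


Cp = (53.3 - 42.0) / (6 * 2.5)

0.75


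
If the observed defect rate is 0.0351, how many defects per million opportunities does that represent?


DPMO = defect_rate * 1000000 = 0.0351 * 1000000

35100


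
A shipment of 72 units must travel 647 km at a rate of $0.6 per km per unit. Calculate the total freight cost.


TC = dist * cost * units = 647 * 0.6 * 72 = $27950.40

$27950.40


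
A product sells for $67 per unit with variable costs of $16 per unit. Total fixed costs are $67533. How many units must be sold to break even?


Formula: BEQ = Fixed Costs / (Price - Variable Cost)
Contribution margin = $67 - $16 = $51/unit
BEQ = ceil($67533 / $51/unit) = ceil(1324.18) = 1325 units

1325 units


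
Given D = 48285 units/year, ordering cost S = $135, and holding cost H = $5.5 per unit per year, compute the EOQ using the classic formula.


Formula: EOQ = sqrt(2 * D * S / H)
Numerator: 2 * 48285 * 135 = 13036950
2DS/H = 13036950 / 5.5 = 2370354.5
EOQ = sqrt(2370354.5) = 1539.6 units

1539.6 units


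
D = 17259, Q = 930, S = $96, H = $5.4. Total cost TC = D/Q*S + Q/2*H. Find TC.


TC = 17259/930 * 96 + 930/2 * 5.4

$4292.57


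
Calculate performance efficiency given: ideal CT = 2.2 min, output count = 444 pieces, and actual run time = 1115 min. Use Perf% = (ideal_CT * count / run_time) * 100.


Formula: Performance = (Ideal CT * Total Count) / Run Time * 100
Ideal output time = 2.2 * 444 = 976.8 min
Performance = 976.8 / 1115 * 100 = 87.6%

87.6%


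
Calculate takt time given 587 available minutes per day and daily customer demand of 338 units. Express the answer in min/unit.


Formula: Takt Time = Available Production Time / Customer Demand
Takt = 587 min/day / 338 units/day
Takt = 1.74 min/unit

1.74 min/unit


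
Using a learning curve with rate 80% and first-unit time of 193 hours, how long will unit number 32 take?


Formula: T_n = T_1 * (learning_rate)^(log2(n)) where learning_rate = rate/100
Doublings = log2(32) = 5
T_n = 193 * 0.8^5
T_n = 193 * 0.3277 = 63.2 hours

63.2 hours


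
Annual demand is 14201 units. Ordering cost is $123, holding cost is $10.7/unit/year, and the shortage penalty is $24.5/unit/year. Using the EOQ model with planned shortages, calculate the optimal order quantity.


Formula: EOQ* = sqrt(2DS/H) * sqrt((H+P)/P)
Base EOQ = sqrt(2*14201*123/10.7) = 571.39 units
Correction = sqrt((10.7+24.5)/24.5) = 1.19864
EOQ* = 571.39 * 1.19864 = 684.9 units

684.9 units


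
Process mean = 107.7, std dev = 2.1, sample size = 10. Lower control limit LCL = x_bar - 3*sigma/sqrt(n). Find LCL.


LCL = 107.7 - 3 * 2.1 / sqrt(10)

105.71


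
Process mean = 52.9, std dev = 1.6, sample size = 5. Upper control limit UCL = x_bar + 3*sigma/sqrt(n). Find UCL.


UCL = 52.9 + 3 * 1.6 / sqrt(5)

55.05


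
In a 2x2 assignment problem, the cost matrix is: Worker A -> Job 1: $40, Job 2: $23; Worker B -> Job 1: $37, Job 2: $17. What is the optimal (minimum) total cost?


Option 1: A->1 + B->2 = $40 + $17 = $57
Option 2: A->2 + B->1 = $23 + $37 = $60
Min cost = min($57, $60) = $57

$57


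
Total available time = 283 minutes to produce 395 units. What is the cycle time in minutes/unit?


Formula: CT = Available Time / Number of Units
CT = 283 min / 395 units
CT = 0.72 min/unit

0.72 min/unit


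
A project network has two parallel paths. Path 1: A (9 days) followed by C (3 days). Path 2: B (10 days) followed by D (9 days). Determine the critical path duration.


Path 1 = 9 + 3 = 12 days
Path 2 = 10 + 9 = 19 days
Duration = max(12, 19) = 19 days

19 days


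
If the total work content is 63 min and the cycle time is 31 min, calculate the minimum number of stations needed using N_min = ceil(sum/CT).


Formula: N_min = ceil(Sum of Task Times / Cycle Time)
N_min = ceil(63 min / 31 min) = ceil(2.0323)
N_min = 3 stations

3


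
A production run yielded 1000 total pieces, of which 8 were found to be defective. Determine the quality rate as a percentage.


Formula: Quality Rate = Good Pieces / Total Pieces * 100
Good pieces = 1000 - 8 = 992
QR = 992 / 1000 * 100 = 99.2%

99.2%


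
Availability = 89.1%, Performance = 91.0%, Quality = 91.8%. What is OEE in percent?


Formula: OEE = Availability * Performance * Quality / 10000
A * P = 89.1% * 91.0% / 100 = 81.08%
OEE = 81.08% * 91.8% / 100 = 74.4%

74.4%


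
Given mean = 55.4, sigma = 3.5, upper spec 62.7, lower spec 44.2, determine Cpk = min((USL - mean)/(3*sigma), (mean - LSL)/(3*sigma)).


Cpu = (62.7 - 55.4) / (3 * 3.5) = 0.7
Cpl = (55.4 - 44.2) / (3 * 3.5) = 1.07
Cpk = min(0.7, 1.07) = 0.7

0.7


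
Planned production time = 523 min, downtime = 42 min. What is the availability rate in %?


Formula: Availability = (Planned Time - Downtime) / Planned Time * 100
Uptime = 523 - 42 = 481 min
Availability = 481 / 523 * 100 = 92.0%

92.0%


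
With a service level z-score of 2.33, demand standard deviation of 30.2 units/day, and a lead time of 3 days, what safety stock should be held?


Formula: SS = z * sigma_d * sqrt(LT)
sqrt(LT) = sqrt(3) = 1.7321
SS = 2.33 * 30.2 * 1.7321
SS = 121.9 units

121.9 units


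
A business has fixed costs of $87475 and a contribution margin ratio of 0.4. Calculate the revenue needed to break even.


Formula: BER = Fixed Costs / Contribution Margin Ratio
BER = $87475 / 0.4
BER = $218687.50 (to the nearest cent)

$218687.50


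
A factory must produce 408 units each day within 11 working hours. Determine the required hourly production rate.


Formula: Production Rate = Daily Demand / Available Hours
Rate = 408 units/day / 11 hours/day
Rate = 37.1 units/hour

37.1 units/hour


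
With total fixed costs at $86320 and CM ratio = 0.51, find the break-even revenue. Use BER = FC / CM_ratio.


Formula: BER = Fixed Costs / Contribution Margin Ratio
BER = $86320 / 0.51
BER = $169254.90 (to the nearest cent)

$169254.90


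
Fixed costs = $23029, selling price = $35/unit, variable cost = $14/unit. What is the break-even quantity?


Formula: BEQ = Fixed Costs / (Price - Variable Cost)
Contribution margin = $35 - $14 = $21/unit
BEQ = ceil($23029 / $21/unit) = ceil(1096.62) = 1097 units

1097 units


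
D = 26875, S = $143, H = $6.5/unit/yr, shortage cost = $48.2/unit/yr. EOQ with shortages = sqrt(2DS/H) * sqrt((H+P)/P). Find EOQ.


Formula: EOQ* = sqrt(2DS/H) * sqrt((H+P)/P)
Base EOQ = sqrt(2*26875*143/6.5) = 1087.43 units
Correction = sqrt((6.5+48.2)/48.2) = 1.0653
EOQ* = 1087.43 * 1.0653 = 1158.4 units

1158.4 units


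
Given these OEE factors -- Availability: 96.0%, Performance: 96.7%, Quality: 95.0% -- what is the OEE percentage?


Formula: OEE = Availability * Performance * Quality / 10000
A * P = 96.0% * 96.7% / 100 = 92.83%
OEE = 92.83% * 95.0% / 100 = 88.2%

88.2%


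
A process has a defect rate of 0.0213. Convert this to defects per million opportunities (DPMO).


DPMO = defect_rate * 1000000 = 0.0213 * 1000000

21300


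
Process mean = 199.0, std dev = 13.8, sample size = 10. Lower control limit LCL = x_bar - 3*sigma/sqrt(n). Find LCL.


LCL = 199.0 - 3 * 13.8 / sqrt(10)

185.91


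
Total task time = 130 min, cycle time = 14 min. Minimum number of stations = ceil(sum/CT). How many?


Formula: N_min = ceil(Sum of Task Times / Cycle Time)
N_min = ceil(130 min / 14 min) = ceil(9.2857)
N_min = 10 stations

10


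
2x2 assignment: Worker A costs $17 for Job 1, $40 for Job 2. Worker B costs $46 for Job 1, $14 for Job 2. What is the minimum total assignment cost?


Option 1: A->1 + B->2 = $17 + $14 = $31
Option 2: A->2 + B->1 = $40 + $46 = $86
Min cost = min($31, $86) = $31

$31


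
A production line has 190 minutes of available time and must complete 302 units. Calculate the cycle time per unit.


Formula: CT = Available Time / Number of Units
CT = 190 min / 302 units
CT = 0.63 min/unit

0.63 min/unit


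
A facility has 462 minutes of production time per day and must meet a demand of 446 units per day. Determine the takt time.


Formula: Takt Time = Available Production Time / Customer Demand
Takt = 462 min/day / 446 units/day
Takt = 1.04 min/unit

1.04 min/unit


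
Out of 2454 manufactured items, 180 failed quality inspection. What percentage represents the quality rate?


Formula: Quality Rate = Good Pieces / Total Pieces * 100
Good pieces = 2454 - 180 = 2274
QR = 2274 / 2454 * 100 = 92.7%

92.7%


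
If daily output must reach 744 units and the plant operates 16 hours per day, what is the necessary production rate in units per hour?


Formula: Production Rate = Daily Demand / Available Hours
Rate = 744 units/day / 16 hours/day
Rate = 46.5 units/hour

46.5 units/hour


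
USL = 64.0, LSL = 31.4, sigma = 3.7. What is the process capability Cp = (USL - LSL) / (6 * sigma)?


Cp = (64.0 - 31.4) / (6 * 3.7)

1.47


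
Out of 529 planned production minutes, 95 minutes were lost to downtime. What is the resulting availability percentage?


Formula: Availability = (Planned Time - Downtime) / Planned Time * 100
Uptime = 529 - 95 = 434 min
Availability = 434 / 529 * 100 = 82.0%

82.0%


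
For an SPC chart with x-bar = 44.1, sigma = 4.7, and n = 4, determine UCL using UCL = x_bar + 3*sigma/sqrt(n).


UCL = 44.1 + 3 * 4.7 / sqrt(4)

51.15


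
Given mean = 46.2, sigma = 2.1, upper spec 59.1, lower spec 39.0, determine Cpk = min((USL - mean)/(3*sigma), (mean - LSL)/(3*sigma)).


Cpu = (59.1 - 46.2) / (3 * 2.1) = 2.05
Cpl = (46.2 - 39.0) / (3 * 2.1) = 1.14
Cpk = min(2.05, 1.14) = 1.14

1.14


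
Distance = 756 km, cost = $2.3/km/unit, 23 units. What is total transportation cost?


TC = dist * cost * units = 756 * 2.3 * 23 = $39992.40

$39992.40


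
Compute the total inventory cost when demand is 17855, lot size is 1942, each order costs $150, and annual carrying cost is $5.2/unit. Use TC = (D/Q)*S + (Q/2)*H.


TC = 17855/1942 * 150 + 1942/2 * 5.2

$6428.32


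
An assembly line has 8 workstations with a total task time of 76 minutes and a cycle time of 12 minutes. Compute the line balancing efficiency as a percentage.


Formula: Efficiency = Sum of Task Times / (N_stations * CT) * 100
Total station capacity = 8 stations * 12 min = 96 min
Efficiency = 76 / 96 * 100 = 79.2%

79.2%


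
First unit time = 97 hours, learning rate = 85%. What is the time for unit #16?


Formula: T_n = T_1 * (learning_rate)^(log2(n)) where learning_rate = rate/100
Doublings = log2(16) = 4
T_n = 97 * 0.85^4
T_n = 97 * 0.522 = 50.6 hours

50.6 hours


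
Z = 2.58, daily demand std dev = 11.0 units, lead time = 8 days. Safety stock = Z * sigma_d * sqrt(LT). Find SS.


Formula: SS = z * sigma_d * sqrt(LT)
sqrt(LT) = sqrt(8) = 2.8284
SS = 2.58 * 11.0 * 2.8284
SS = 80.3 units

80.3 units


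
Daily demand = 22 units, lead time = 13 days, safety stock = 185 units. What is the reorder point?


Formula: ROP = (Daily Demand * Lead Time) + Safety Stock
Demand during lead time = 22 * 13 = 286 units
ROP = 286 + 185 = 471 units

471 units


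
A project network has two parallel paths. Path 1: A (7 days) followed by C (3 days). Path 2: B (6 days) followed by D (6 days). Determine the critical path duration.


Path 1 = 7 + 3 = 10 days
Path 2 = 6 + 6 = 12 days
Duration = max(10, 12) = 12 days

12 days


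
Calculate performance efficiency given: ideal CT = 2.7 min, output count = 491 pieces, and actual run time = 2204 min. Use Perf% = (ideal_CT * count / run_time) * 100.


Formula: Performance = (Ideal CT * Total Count) / Run Time * 100
Ideal output time = 2.7 * 491 = 1325.7 min
Performance = 1325.7 / 2204 * 100 = 60.1%

60.1%


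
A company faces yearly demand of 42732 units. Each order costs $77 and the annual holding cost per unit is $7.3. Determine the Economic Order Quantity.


Formula: EOQ = sqrt(2 * D * S / H)
Numerator: 2 * 42732 * 77 = 6580728
2DS/H = 6580728 / 7.3 = 901469.6
EOQ = sqrt(901469.6) = 949.5 units

949.5 units


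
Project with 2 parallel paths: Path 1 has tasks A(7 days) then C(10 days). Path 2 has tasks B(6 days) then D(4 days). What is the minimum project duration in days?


Path 1 = 7 + 10 = 17 days
Path 2 = 6 + 4 = 10 days
Duration = max(17, 10) = 17 days

17 days


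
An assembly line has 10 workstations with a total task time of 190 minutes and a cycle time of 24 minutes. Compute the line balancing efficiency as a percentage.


Formula: Efficiency = Sum of Task Times / (N_stations * CT) * 100
Total station capacity = 10 stations * 24 min = 240 min
Efficiency = 190 / 240 * 100 = 79.2%

79.2%


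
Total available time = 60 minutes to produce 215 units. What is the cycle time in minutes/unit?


Formula: CT = Available Time / Number of Units
CT = 60 min / 215 units
CT = 0.28 min/unit

0.28 min/unit


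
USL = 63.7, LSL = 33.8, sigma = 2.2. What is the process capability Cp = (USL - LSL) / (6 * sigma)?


Cp = (63.7 - 33.8) / (6 * 2.2)

2.27


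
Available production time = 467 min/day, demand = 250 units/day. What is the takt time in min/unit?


Formula: Takt Time = Available Production Time / Customer Demand
Takt = 467 min/day / 250 units/day
Takt = 1.87 min/unit

1.87 min/unit


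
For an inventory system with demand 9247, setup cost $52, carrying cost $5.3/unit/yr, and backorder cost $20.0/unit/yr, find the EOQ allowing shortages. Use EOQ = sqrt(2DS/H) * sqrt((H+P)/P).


Formula: EOQ* = sqrt(2DS/H) * sqrt((H+P)/P)
Base EOQ = sqrt(2*9247*52/5.3) = 425.97 units
Correction = sqrt((5.3+20.0)/20.0) = 1.12472
EOQ* = 425.97 * 1.12472 = 479.1 units

479.1 units


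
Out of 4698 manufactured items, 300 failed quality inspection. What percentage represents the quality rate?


Formula: Quality Rate = Good Pieces / Total Pieces * 100
Good pieces = 4698 - 300 = 4398
QR = 4398 / 4698 * 100 = 93.6%

93.6%


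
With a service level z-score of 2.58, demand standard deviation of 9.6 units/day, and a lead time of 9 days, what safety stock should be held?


Formula: SS = z * sigma_d * sqrt(LT)
sqrt(LT) = sqrt(9) = 3.0
SS = 2.58 * 9.6 * 3.0
SS = 74.3 units

74.3 units


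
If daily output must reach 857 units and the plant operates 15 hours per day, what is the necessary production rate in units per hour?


Formula: Production Rate = Daily Demand / Available Hours
Rate = 857 units/day / 15 hours/day
Rate = 57.1 units/hour

57.1 units/hour


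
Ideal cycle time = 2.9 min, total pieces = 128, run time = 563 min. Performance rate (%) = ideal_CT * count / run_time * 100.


Formula: Performance = (Ideal CT * Total Count) / Run Time * 100
Ideal output time = 2.9 * 128 = 371.2 min
Performance = 371.2 / 563 * 100 = 65.9%

65.9%


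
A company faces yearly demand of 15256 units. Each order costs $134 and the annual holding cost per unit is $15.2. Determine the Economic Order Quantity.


Formula: EOQ = sqrt(2 * D * S / H)
Numerator: 2 * 15256 * 134 = 4088608
2DS/H = 4088608 / 15.2 = 268987.4
EOQ = sqrt(268987.4) = 518.6 units

518.6 units


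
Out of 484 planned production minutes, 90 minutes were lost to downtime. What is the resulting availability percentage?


Formula: Availability = (Planned Time - Downtime) / Planned Time * 100
Uptime = 484 - 90 = 394 min
Availability = 394 / 484 * 100 = 81.4%

81.4%


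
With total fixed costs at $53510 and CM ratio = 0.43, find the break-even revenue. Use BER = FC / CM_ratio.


Formula: BER = Fixed Costs / Contribution Margin Ratio
BER = $53510 / 0.43
BER = $124441.86 (to the nearest cent)

$124441.86


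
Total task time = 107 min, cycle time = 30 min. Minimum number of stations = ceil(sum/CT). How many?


Formula: N_min = ceil(Sum of Task Times / Cycle Time)
N_min = ceil(107 min / 30 min) = ceil(3.5667)
N_min = 4 stations

4


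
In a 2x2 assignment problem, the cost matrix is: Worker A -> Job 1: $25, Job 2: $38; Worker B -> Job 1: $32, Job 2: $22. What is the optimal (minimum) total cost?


Option 1: A->1 + B->2 = $25 + $22 = $47
Option 2: A->2 + B->1 = $38 + $32 = $70
Min cost = min($47, $70) = $47

$47


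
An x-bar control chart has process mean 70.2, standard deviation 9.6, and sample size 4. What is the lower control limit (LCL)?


LCL = 70.2 - 3 * 9.6 / sqrt(4)

55.8


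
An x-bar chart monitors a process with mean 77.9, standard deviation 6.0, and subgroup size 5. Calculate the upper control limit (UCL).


UCL = 77.9 + 3 * 6.0 / sqrt(5)

85.95


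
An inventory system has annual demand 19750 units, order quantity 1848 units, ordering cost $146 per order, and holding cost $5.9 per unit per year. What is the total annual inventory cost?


TC = 19750/1848 * 146 + 1848/2 * 5.9

$7011.94


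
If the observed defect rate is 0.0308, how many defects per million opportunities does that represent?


DPMO = defect_rate * 1000000 = 0.0308 * 1000000

30800


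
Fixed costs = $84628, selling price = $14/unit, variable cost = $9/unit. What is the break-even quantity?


Formula: BEQ = Fixed Costs / (Price - Variable Cost)
Contribution margin = $14 - $9 = $5/unit
BEQ = ceil($84628 / $5/unit) = ceil(16925.6) = 16926 units

16926 units


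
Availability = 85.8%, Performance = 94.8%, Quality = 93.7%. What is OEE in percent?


Formula: OEE = Availability * Performance * Quality / 10000
A * P = 85.8% * 94.8% / 100 = 81.34%
OEE = 81.34% * 93.7% / 100 = 76.2%

76.2%


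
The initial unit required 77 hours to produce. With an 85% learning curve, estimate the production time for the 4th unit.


Formula: T_n = T_1 * (learning_rate)^(log2(n)) where learning_rate = rate/100
Doublings = log2(4) = 2
T_n = 77 * 0.85^2
T_n = 77 * 0.7225 = 55.6 hours

55.6 hours


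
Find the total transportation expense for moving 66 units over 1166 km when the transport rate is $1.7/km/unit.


TC = dist * cost * units = 1166 * 1.7 * 66 = $130825.20

$130825.20


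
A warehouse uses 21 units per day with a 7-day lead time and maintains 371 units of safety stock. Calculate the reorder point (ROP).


Formula: ROP = (Daily Demand * Lead Time) + Safety Stock
Demand during lead time = 21 * 7 = 147 units
ROP = 147 + 371 = 518 units

518 units


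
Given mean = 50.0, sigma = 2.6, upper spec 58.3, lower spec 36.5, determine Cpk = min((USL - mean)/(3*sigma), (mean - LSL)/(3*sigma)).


Cpu = (58.3 - 50.0) / (3 * 2.6) = 1.06
Cpl = (50.0 - 36.5) / (3 * 2.6) = 1.73
Cpk = min(1.06, 1.73) = 1.06

1.06


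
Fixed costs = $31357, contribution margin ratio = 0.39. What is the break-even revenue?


Formula: BER = Fixed Costs / Contribution Margin Ratio
BER = $31357 / 0.39
BER = $80402.56 (to the nearest cent)

$80402.56


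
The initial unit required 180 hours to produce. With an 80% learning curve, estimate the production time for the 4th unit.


Formula: T_n = T_1 * (learning_rate)^(log2(n)) where learning_rate = rate/100
Doublings = log2(4) = 2
T_n = 180 * 0.8^2
T_n = 180 * 0.64 = 115.2 hours

115.2 hours


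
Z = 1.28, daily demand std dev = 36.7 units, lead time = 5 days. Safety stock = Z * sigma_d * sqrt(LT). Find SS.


Formula: SS = z * sigma_d * sqrt(LT)
sqrt(LT) = sqrt(5) = 2.2361
SS = 1.28 * 36.7 * 2.2361
SS = 105.0 units

105.0 units


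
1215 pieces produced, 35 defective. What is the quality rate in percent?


Formula: Quality Rate = Good Pieces / Total Pieces * 100
Good pieces = 1215 - 35 = 1180
QR = 1180 / 1215 * 100 = 97.1%

97.1%


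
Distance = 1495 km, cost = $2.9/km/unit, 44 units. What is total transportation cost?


TC = dist * cost * units = 1495 * 2.9 * 44 = $190762.00

$190762.00


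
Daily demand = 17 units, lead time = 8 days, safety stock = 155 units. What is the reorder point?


Formula: ROP = (Daily Demand * Lead Time) + Safety Stock
Demand during lead time = 17 * 8 = 136 units
ROP = 136 + 155 = 291 units

291 units


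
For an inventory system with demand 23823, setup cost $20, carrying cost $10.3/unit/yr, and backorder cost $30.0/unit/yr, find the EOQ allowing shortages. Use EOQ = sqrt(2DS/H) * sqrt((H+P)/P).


Formula: EOQ* = sqrt(2DS/H) * sqrt((H+P)/P)
Base EOQ = sqrt(2*23823*20/10.3) = 304.17 units
Correction = sqrt((10.3+30.0)/30.0) = 1.15902
EOQ* = 304.17 * 1.15902 = 352.5 units

352.5 units


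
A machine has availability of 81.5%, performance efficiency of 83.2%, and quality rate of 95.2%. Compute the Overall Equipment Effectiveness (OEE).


Formula: OEE = Availability * Performance * Quality / 10000
A * P = 81.5% * 83.2% / 100 = 67.81%
OEE = 67.81% * 95.2% / 100 = 64.6%

64.6%


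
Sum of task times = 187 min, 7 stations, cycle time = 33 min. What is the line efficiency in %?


Formula: Efficiency = Sum of Task Times / (N_stations * CT) * 100
Total station capacity = 7 stations * 33 min = 231 min
Efficiency = 187 / 231 * 100 = 81.0%

81.0%


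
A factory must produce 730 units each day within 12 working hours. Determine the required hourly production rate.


Formula: Production Rate = Daily Demand / Available Hours
Rate = 730 units/day / 12 hours/day
Rate = 60.8 units/hour

60.8 units/hour


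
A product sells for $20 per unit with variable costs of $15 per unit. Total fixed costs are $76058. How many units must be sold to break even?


Formula: BEQ = Fixed Costs / (Price - Variable Cost)
Contribution margin = $20 - $15 = $5/unit
BEQ = ceil($76058 / $5/unit) = ceil(15211.6) = 15212 units

15212 units


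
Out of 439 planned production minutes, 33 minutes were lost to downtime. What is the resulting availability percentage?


Formula: Availability = (Planned Time - Downtime) / Planned Time * 100
Uptime = 439 - 33 = 406 min
Availability = 406 / 439 * 100 = 92.5%

92.5%


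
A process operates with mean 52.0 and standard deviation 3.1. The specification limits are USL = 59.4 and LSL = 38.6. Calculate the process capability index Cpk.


Cpu = (59.4 - 52.0) / (3 * 3.1) = 0.8
Cpl = (52.0 - 38.6) / (3 * 3.1) = 1.44
Cpk = min(0.8, 1.44) = 0.8

0.8


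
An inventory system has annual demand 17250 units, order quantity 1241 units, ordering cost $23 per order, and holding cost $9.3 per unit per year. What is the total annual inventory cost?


TC = 17250/1241 * 23 + 1241/2 * 9.3

$6090.35


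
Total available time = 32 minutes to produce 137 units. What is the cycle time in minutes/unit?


Formula: CT = Available Time / Number of Units
CT = 32 min / 137 units
CT = 0.23 min/unit

0.23 min/unit


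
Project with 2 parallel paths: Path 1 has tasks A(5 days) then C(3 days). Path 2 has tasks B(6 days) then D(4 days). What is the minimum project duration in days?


Path 1 = 5 + 3 = 8 days
Path 2 = 6 + 4 = 10 days
Duration = max(8, 10) = 10 days

10 days


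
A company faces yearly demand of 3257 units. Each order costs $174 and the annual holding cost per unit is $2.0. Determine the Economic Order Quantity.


Formula: EOQ = sqrt(2 * D * S / H)
Numerator: 2 * 3257 * 174 = 1133436
2DS/H = 1133436 / 2.0 = 566718.0
EOQ = sqrt(566718.0) = 752.8 units

752.8 units
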